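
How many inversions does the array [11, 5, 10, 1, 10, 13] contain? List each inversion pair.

Finding inversions in [11, 5, 10, 1, 10, 13]:

(0, 1): arr[0]=11 > arr[1]=5
(0, 2): arr[0]=11 > arr[2]=10
(0, 3): arr[0]=11 > arr[3]=1
(0, 4): arr[0]=11 > arr[4]=10
(1, 3): arr[1]=5 > arr[3]=1
(2, 3): arr[2]=10 > arr[3]=1

Total inversions: 6

The array has 6 inversion(s): (0,1), (0,2), (0,3), (0,4), (1,3), (2,3). Each pair (i,j) satisfies i < j and arr[i] > arr[j].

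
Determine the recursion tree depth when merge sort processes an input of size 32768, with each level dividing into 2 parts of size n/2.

For divide and conquer with division factor 2:

Problem sizes at each level:
Level 0: 32768
Level 1: 16384
Level 2: 8192
Level 3: 4096
Level 4: 2048
Level 5: 1024
Level 6: 512
Level 7: 256
Level 8: 128
Level 9: 64
Level 10: 32
Level 11: 16
Level 12: 8
Level 13: 4
Level 14: 2
Level 15: 1

The root is level 0 and the size-1 base case is level 15 (the tree spans levels 0 through 15, i.e. 16 levels counting the root), so the depth is the number of divisions: log_2(32768) = 15

The recursion tree depth is log_2(32768) = 15. At each level, the problem size is divided by 2, so it takes 15 divisions to reduce to a base case of size 1. The algorithm makes 2 recursive calls at each level.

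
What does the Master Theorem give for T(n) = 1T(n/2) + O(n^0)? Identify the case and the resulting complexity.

Master Theorem for T(n) = 1T(n/2) + O(n^0):

a = 1, b = 2, c = 0
log_b(a) = log_2(1) = 0.0000

Case 2: c = 0 = log_2(1) = 0.0000
T(n) = O(n^0 log n) = O(log n)

For T(n) = 1T(n/2) + O(n^0): log_2(1) = 0.0000. This is Case 2 of the Master Theorem (c = log_b(a), equal work at all levels), giving O(log n).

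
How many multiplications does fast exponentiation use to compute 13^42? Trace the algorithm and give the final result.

Computing 13^42 by squaring (build up from 13^1; each line after the first costs one multiplication):

13^1 = 13
13^2 = (13^1)^2 = 13^2 = 169
13^4 = (13^2)^2 = 169^2 = 28561
13^5 = 13 * 13^4 = 13 * 28561 = 371293
13^10 = (13^5)^2 = 371293^2 = 137858491849
13^20 = (13^10)^2 = 137858491849^2 = 19004963774880799438801
13^21 = 13 * 13^20 = 13 * 19004963774880799438801 = 247064529073450392704413
13^42 = (13^21)^2 = 247064529073450392704413^2 = 61040881526285814362156628321386486455989674569

Result: 61040881526285814362156628321386486455989674569
Multiplications needed: 7 (7 lines after 13^1)

13^42 = 61040881526285814362156628321386486455989674569. Using exponentiation by squaring, this requires 7 multiplications. The key idea: if the exponent is even, square the half-power; if odd, multiply by the base once.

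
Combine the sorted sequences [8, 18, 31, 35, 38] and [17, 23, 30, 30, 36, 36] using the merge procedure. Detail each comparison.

Merging process:

Compare 8 vs 17: take 8 from left. Merged: [8]
Compare 18 vs 17: take 17 from right. Merged: [8, 17]
Compare 18 vs 23: take 18 from left. Merged: [8, 17, 18]
Compare 31 vs 23: take 23 from right. Merged: [8, 17, 18, 23]
Compare 31 vs 30: take 30 from right. Merged: [8, 17, 18, 23, 30]
Compare 31 vs 30: take 30 from right. Merged: [8, 17, 18, 23, 30, 30]
Compare 31 vs 36: take 31 from left. Merged: [8, 17, 18, 23, 30, 30, 31]
Compare 35 vs 36: take 35 from left. Merged: [8, 17, 18, 23, 30, 30, 31, 35]
Compare 38 vs 36: take 36 from right. Merged: [8, 17, 18, 23, 30, 30, 31, 35, 36]
Compare 38 vs 36: take 36 from right. Merged: [8, 17, 18, 23, 30, 30, 31, 35, 36, 36]
Append remaining from left: [38]. Merged: [8, 17, 18, 23, 30, 30, 31, 35, 36, 36, 38]

Final merged array: [8, 17, 18, 23, 30, 30, 31, 35, 36, 36, 38]
Total comparisons: 10

The merged array is [8, 17, 18, 23, 30, 30, 31, 35, 36, 36, 38], requiring 10 comparisons. The merge step runs in O(n) time where n is the total number of elements.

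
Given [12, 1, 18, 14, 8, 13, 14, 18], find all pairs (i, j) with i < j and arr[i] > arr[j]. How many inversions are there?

Finding inversions in [12, 1, 18, 14, 8, 13, 14, 18]:

(0, 1): arr[0]=12 > arr[1]=1
(0, 4): arr[0]=12 > arr[4]=8
(2, 3): arr[2]=18 > arr[3]=14
(2, 4): arr[2]=18 > arr[4]=8
(2, 5): arr[2]=18 > arr[5]=13
(2, 6): arr[2]=18 > arr[6]=14
(3, 4): arr[3]=14 > arr[4]=8
(3, 5): arr[3]=14 > arr[5]=13

Total inversions: 8

The array has 8 inversion(s): (0,1), (0,4), (2,3), (2,4), (2,5), (2,6), (3,4), (3,5). Each pair (i,j) satisfies i < j and arr[i] > arr[j].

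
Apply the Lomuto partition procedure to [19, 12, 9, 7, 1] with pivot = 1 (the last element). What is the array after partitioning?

Lomuto partition with pivot = 1:

Initial array: [19, 12, 9, 7, 1]

arr[0]=19 > 1: no swap
arr[1]=12 > 1: no swap
arr[2]=9 > 1: no swap
arr[3]=7 > 1: no swap

Place pivot at position 0: [1, 12, 9, 7, 19]
Pivot position: 0

After partitioning with pivot 1, the array becomes [1, 12, 9, 7, 19]. The pivot is placed at index 0. All elements to the left of the pivot are <= 1, and all elements to the right are > 1.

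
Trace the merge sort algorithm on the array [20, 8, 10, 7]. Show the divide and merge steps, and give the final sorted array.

Merge sort trace:

Split: [20, 8, 10, 7] -> [20, 8] and [10, 7]
  Split: [20, 8] -> [20] and [8]
  Merge: [20] + [8] -> [8, 20]
  Split: [10, 7] -> [10] and [7]
  Merge: [10] + [7] -> [7, 10]
Merge: [8, 20] + [7, 10] -> [7, 8, 10, 20]

Final sorted array: [7, 8, 10, 20]

The merge sort proceeds by recursively splitting the array and merging sorted halves.
After all merges, the sorted array is [7, 8, 10, 20].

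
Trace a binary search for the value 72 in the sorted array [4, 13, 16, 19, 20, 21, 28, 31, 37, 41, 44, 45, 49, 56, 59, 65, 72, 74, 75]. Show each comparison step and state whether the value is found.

Binary search for 72 in [4, 13, 16, 19, 20, 21, 28, 31, 37, 41, 44, 45, 49, 56, 59, 65, 72, 74, 75]:

lo=0, hi=18, mid=9, arr[mid]=41 -> 41 < 72, search right half
lo=10, hi=18, mid=14, arr[mid]=59 -> 59 < 72, search right half
lo=15, hi=18, mid=16, arr[mid]=72 -> Found target at index 16!

Binary search finds 72 at index 16 after 3 comparisons. The search repeatedly halves the search space by comparing with the middle element.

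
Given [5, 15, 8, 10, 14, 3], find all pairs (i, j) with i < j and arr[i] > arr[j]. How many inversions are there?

Finding inversions in [5, 15, 8, 10, 14, 3]:

(0, 5): arr[0]=5 > arr[5]=3
(1, 2): arr[1]=15 > arr[2]=8
(1, 3): arr[1]=15 > arr[3]=10
(1, 4): arr[1]=15 > arr[4]=14
(1, 5): arr[1]=15 > arr[5]=3
(2, 5): arr[2]=8 > arr[5]=3
(3, 5): arr[3]=10 > arr[5]=3
(4, 5): arr[4]=14 > arr[5]=3

Total inversions: 8

The array has 8 inversion(s): (0,5), (1,2), (1,3), (1,4), (1,5), (2,5), (3,5), (4,5). Each pair (i,j) satisfies i < j and arr[i] > arr[j].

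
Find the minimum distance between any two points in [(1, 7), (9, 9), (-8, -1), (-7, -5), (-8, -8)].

Computing all pairwise distances among 5 points:

d((1, 7), (9, 9)) = 8.2462
d((1, 7), (-8, -1)) = 12.0416
d((1, 7), (-7, -5)) = 14.4222
d((1, 7), (-8, -8)) = 17.4929
d((9, 9), (-8, -1)) = 19.7231
d((9, 9), (-7, -5)) = 21.2603
d((9, 9), (-8, -8)) = 24.0416
d((-8, -1), (-7, -5)) = 4.1231
d((-8, -1), (-8, -8)) = 7.0
d((-7, -5), (-8, -8)) = 3.1623 <-- minimum

Closest pair: (-7, -5) and (-8, -8) with distance 3.1623

The closest pair is (-7, -5) and (-8, -8) with Euclidean distance 3.1623. For 5 points, brute-force pairwise comparison is shown above. For large n, the divide-and-conquer algorithm (sort by x, recurse on halves, check the dividing strip) achieves O(n log n).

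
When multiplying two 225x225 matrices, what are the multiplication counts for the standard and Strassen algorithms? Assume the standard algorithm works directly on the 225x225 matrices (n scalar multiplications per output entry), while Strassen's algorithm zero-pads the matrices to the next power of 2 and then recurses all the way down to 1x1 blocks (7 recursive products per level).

Matrix multiplication for 225x225 matrices:

Strassen's algorithm requires power-of-2 dimensions. Pad 225x225 to 256x256 (next power of 2).

Standard algorithm: 225^3 = 11390625 multiplications
Strassen's algorithm: 7^(log2(256)) = 7^8 = 5764801 multiplications
Savings: 11390625 - 5764801 = 5625824 multiplications

Standard: 11390625 multiplications (225^3). Strassen: 5764801 multiplications (7^8, after padding to 256x256). Strassen reduces 8 recursive multiplications to 7 at each level.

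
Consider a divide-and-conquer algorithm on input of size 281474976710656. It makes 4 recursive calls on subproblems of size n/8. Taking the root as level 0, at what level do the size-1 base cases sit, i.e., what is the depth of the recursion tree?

For divide and conquer with division factor 8:

Problem sizes at each level:
Level 0: 281474976710656
Level 1: 35184372088832
Level 2: 4398046511104
Level 3: 549755813888
Level 4: 68719476736
Level 5: 8589934592
Level 6: 1073741824
Level 7: 134217728
Level 8: 16777216
Level 9: 2097152
Level 10: 262144
Level 11: 32768
Level 12: 4096
Level 13: 512
Level 14: 64
Level 15: 8
Level 16: 1

The root is level 0 and the size-1 base case is level 16 (the tree spans levels 0 through 16, i.e. 17 levels counting the root), so the depth is the number of divisions: log_8(281474976710656) = 16

The recursion tree depth is log_8(281474976710656) = 16. At each level, the problem size is divided by 8, so it takes 16 divisions to reduce to a base case of size 1. The algorithm makes 4 recursive calls at each level.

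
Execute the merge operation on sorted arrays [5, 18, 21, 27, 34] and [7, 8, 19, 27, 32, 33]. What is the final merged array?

Merging process:

Compare 5 vs 7: take 5 from left. Merged: [5]
Compare 18 vs 7: take 7 from right. Merged: [5, 7]
Compare 18 vs 8: take 8 from right. Merged: [5, 7, 8]
Compare 18 vs 19: take 18 from left. Merged: [5, 7, 8, 18]
Compare 21 vs 19: take 19 from right. Merged: [5, 7, 8, 18, 19]
Compare 21 vs 27: take 21 from left. Merged: [5, 7, 8, 18, 19, 21]
Compare 27 vs 27: take 27 from left. Merged: [5, 7, 8, 18, 19, 21, 27]
Compare 34 vs 27: take 27 from right. Merged: [5, 7, 8, 18, 19, 21, 27, 27]
Compare 34 vs 32: take 32 from right. Merged: [5, 7, 8, 18, 19, 21, 27, 27, 32]
Compare 34 vs 33: take 33 from right. Merged: [5, 7, 8, 18, 19, 21, 27, 27, 32, 33]
Append remaining from left: [34]. Merged: [5, 7, 8, 18, 19, 21, 27, 27, 32, 33, 34]

Final merged array: [5, 7, 8, 18, 19, 21, 27, 27, 32, 33, 34]
Total comparisons: 10

The merged array is [5, 7, 8, 18, 19, 21, 27, 27, 32, 33, 34], requiring 10 comparisons. The merge step runs in O(n) time where n is the total number of elements.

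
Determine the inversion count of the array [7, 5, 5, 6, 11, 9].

Finding inversions in [7, 5, 5, 6, 11, 9]:

(0, 1): arr[0]=7 > arr[1]=5
(0, 2): arr[0]=7 > arr[2]=5
(0, 3): arr[0]=7 > arr[3]=6
(4, 5): arr[4]=11 > arr[5]=9

Total inversions: 4

The array has 4 inversion(s): (0,1), (0,2), (0,3), (4,5). Each pair (i,j) satisfies i < j and arr[i] > arr[j].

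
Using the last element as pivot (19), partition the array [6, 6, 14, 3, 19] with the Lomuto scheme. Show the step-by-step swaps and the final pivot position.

Lomuto partition with pivot = 19:

Initial array: [6, 6, 14, 3, 19]

arr[0]=6 <= 19: swap with position 0, array becomes [6, 6, 14, 3, 19]
arr[1]=6 <= 19: swap with position 1, array becomes [6, 6, 14, 3, 19]
arr[2]=14 <= 19: swap with position 2, array becomes [6, 6, 14, 3, 19]
arr[3]=3 <= 19: swap with position 3, array becomes [6, 6, 14, 3, 19]

Place pivot at position 4: [6, 6, 14, 3, 19]
Pivot position: 4

After partitioning with pivot 19, the array becomes [6, 6, 14, 3, 19]. The pivot is placed at index 4. All elements to the left of the pivot are <= 19, and all elements to the right are > 19.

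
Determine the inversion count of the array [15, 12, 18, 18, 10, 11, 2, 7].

Finding inversions in [15, 12, 18, 18, 10, 11, 2, 7]:

(0, 1): arr[0]=15 > arr[1]=12
(0, 4): arr[0]=15 > arr[4]=10
(0, 5): arr[0]=15 > arr[5]=11
(0, 6): arr[0]=15 > arr[6]=2
(0, 7): arr[0]=15 > arr[7]=7
(1, 4): arr[1]=12 > arr[4]=10
(1, 5): arr[1]=12 > arr[5]=11
(1, 6): arr[1]=12 > arr[6]=2
(1, 7): arr[1]=12 > arr[7]=7
(2, 4): arr[2]=18 > arr[4]=10
(2, 5): arr[2]=18 > arr[5]=11
(2, 6): arr[2]=18 > arr[6]=2
(2, 7): arr[2]=18 > arr[7]=7
(3, 4): arr[3]=18 > arr[4]=10
(3, 5): arr[3]=18 > arr[5]=11
(3, 6): arr[3]=18 > arr[6]=2
(3, 7): arr[3]=18 > arr[7]=7
(4, 6): arr[4]=10 > arr[6]=2
(4, 7): arr[4]=10 > arr[7]=7
(5, 6): arr[5]=11 > arr[6]=2
(5, 7): arr[5]=11 > arr[7]=7

Total inversions: 21

The array has 21 inversion(s): (0,1), (0,4), (0,5), (0,6), (0,7), (1,4), (1,5), (1,6), (1,7), (2,4), (2,5), (2,6), (2,7), (3,4), (3,5), (3,6), (3,7), (4,6), (4,7), (5,6), (5,7). Each pair (i,j) satisfies i < j and arr[i] > arr[j].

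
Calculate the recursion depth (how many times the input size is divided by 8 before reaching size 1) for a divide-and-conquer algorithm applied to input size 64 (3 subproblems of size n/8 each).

For divide and conquer with division factor 8:

Problem sizes at each level:
Level 0: 64
Level 1: 8
Level 2: 1

The root is level 0 and the size-1 base case is level 2 (the tree spans levels 0 through 2, i.e. 3 levels counting the root), so the depth is the number of divisions: log_8(64) = 2

The recursion tree depth is log_8(64) = 2. At each level, the problem size is divided by 8, so it takes 2 divisions to reduce to a base case of size 1. The algorithm makes 3 recursive calls at each level.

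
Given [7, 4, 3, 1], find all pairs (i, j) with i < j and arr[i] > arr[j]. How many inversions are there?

Finding inversions in [7, 4, 3, 1]:

(0, 1): arr[0]=7 > arr[1]=4
(0, 2): arr[0]=7 > arr[2]=3
(0, 3): arr[0]=7 > arr[3]=1
(1, 2): arr[1]=4 > arr[2]=3
(1, 3): arr[1]=4 > arr[3]=1
(2, 3): arr[2]=3 > arr[3]=1

Total inversions: 6

The array has 6 inversion(s): (0,1), (0,2), (0,3), (1,2), (1,3), (2,3). Each pair (i,j) satisfies i < j and arr[i] > arr[j].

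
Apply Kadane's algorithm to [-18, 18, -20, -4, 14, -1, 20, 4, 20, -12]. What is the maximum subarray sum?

Using Kadane's algorithm on [-18, 18, -20, -4, 14, -1, 20, 4, 20, -12]:

Scanning through the array:
Position 1 (value 18): max_ending_here = 18, max_so_far = 18
Position 2 (value -20): max_ending_here = -2, max_so_far = 18
Position 3 (value -4): max_ending_here = -4, max_so_far = 18
Position 4 (value 14): max_ending_here = 14, max_so_far = 18
Position 5 (value -1): max_ending_here = 13, max_so_far = 18
Position 6 (value 20): max_ending_here = 33, max_so_far = 33
Position 7 (value 4): max_ending_here = 37, max_so_far = 37
Position 8 (value 20): max_ending_here = 57, max_so_far = 57
Position 9 (value -12): max_ending_here = 45, max_so_far = 57

Maximum subarray: [14, -1, 20, 4, 20]
Maximum sum: 57

The maximum subarray is [14, -1, 20, 4, 20] with sum 57. This subarray runs from index 4 to index 8.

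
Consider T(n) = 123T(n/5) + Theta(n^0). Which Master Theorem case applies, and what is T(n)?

Master Theorem for T(n) = 123T(n/5) + O(n^0):

a = 123, b = 5, c = 0
log_b(a) = log_5(123) = 2.9900

Case 1: c = 0 < log_5(123) = 2.9900
T(n) = O(n^(log_5 123))

For T(n) = 123T(n/5) + O(n^0): log_5(123) = 2.9900. This is Case 1 of the Master Theorem (c < log_b(a), work dominated by leaves), giving O(n^(log_5 123)).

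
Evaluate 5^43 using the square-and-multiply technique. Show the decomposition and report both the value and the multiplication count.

Computing 5^43 by squaring (build up from 5^1; each line after the first costs one multiplication):

5^1 = 5
5^2 = (5^1)^2 = 5^2 = 25
5^4 = (5^2)^2 = 25^2 = 625
5^5 = 5 * 5^4 = 5 * 625 = 3125
5^10 = (5^5)^2 = 3125^2 = 9765625
5^20 = (5^10)^2 = 9765625^2 = 95367431640625
5^21 = 5 * 5^20 = 5 * 95367431640625 = 476837158203125
5^42 = (5^21)^2 = 476837158203125^2 = 227373675443232059478759765625
5^43 = 5 * 5^42 = 5 * 227373675443232059478759765625 = 1136868377216160297393798828125

Result: 1136868377216160297393798828125
Multiplications needed: 8 (8 lines after 5^1)

5^43 = 1136868377216160297393798828125. Using exponentiation by squaring, this requires 8 multiplications. The key idea: if the exponent is even, square the half-power; if odd, multiply by the base once.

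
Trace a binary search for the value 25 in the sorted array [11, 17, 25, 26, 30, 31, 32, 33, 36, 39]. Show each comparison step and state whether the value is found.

Binary search for 25 in [11, 17, 25, 26, 30, 31, 32, 33, 36, 39]:

lo=0, hi=9, mid=4, arr[mid]=30 -> 30 > 25, search left half
lo=0, hi=3, mid=1, arr[mid]=17 -> 17 < 25, search right half
lo=2, hi=3, mid=2, arr[mid]=25 -> Found target at index 2!

Binary search finds 25 at index 2 after 3 comparisons. The search repeatedly halves the search space by comparing with the middle element.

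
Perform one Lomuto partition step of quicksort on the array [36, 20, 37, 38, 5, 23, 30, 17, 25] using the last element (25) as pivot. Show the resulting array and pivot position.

Lomuto partition with pivot = 25:

Initial array: [36, 20, 37, 38, 5, 23, 30, 17, 25]

arr[0]=36 > 25: no swap
arr[1]=20 <= 25: swap with position 0, array becomes [20, 36, 37, 38, 5, 23, 30, 17, 25]
arr[2]=37 > 25: no swap
arr[3]=38 > 25: no swap
arr[4]=5 <= 25: swap with position 1, array becomes [20, 5, 37, 38, 36, 23, 30, 17, 25]
arr[5]=23 <= 25: swap with position 2, array becomes [20, 5, 23, 38, 36, 37, 30, 17, 25]
arr[6]=30 > 25: no swap
arr[7]=17 <= 25: swap with position 3, array becomes [20, 5, 23, 17, 36, 37, 30, 38, 25]

Place pivot at position 4: [20, 5, 23, 17, 25, 37, 30, 38, 36]
Pivot position: 4

After partitioning with pivot 25, the array becomes [20, 5, 23, 17, 25, 37, 30, 38, 36]. The pivot is placed at index 4. All elements to the left of the pivot are <= 25, and all elements to the right are > 25.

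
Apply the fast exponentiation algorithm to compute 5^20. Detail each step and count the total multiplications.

Computing 5^20 by squaring (build up from 5^1; each line after the first costs one multiplication):

5^1 = 5
5^2 = (5^1)^2 = 5^2 = 25
5^4 = (5^2)^2 = 25^2 = 625
5^5 = 5 * 5^4 = 5 * 625 = 3125
5^10 = (5^5)^2 = 3125^2 = 9765625
5^20 = (5^10)^2 = 9765625^2 = 95367431640625

Result: 95367431640625
Multiplications needed: 5 (5 lines after 5^1)

5^20 = 95367431640625. Using exponentiation by squaring, this requires 5 multiplications. The key idea: if the exponent is even, square the half-power; if odd, multiply by the base once.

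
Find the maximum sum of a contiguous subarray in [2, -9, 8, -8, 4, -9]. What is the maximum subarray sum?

Using Kadane's algorithm on [2, -9, 8, -8, 4, -9]:

Scanning through the array:
Position 1 (value -9): max_ending_here = -7, max_so_far = 2
Position 2 (value 8): max_ending_here = 8, max_so_far = 8
Position 3 (value -8): max_ending_here = 0, max_so_far = 8
Position 4 (value 4): max_ending_here = 4, max_so_far = 8
Position 5 (value -9): max_ending_here = -5, max_so_far = 8

Maximum subarray: [8]
Maximum sum: 8

The maximum subarray is [8] with sum 8. This subarray runs from index 2 to index 2.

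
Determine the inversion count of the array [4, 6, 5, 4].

Finding inversions in [4, 6, 5, 4]:

(1, 2): arr[1]=6 > arr[2]=5
(1, 3): arr[1]=6 > arr[3]=4
(2, 3): arr[2]=5 > arr[3]=4

Total inversions: 3

The array has 3 inversion(s): (1,2), (1,3), (2,3). Each pair (i,j) satisfies i < j and arr[i] > arr[j].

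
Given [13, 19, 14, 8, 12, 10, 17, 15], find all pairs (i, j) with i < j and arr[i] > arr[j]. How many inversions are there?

Finding inversions in [13, 19, 14, 8, 12, 10, 17, 15]:

(0, 3): arr[0]=13 > arr[3]=8
(0, 4): arr[0]=13 > arr[4]=12
(0, 5): arr[0]=13 > arr[5]=10
(1, 2): arr[1]=19 > arr[2]=14
(1, 3): arr[1]=19 > arr[3]=8
(1, 4): arr[1]=19 > arr[4]=12
(1, 5): arr[1]=19 > arr[5]=10
(1, 6): arr[1]=19 > arr[6]=17
(1, 7): arr[1]=19 > arr[7]=15
(2, 3): arr[2]=14 > arr[3]=8
(2, 4): arr[2]=14 > arr[4]=12
(2, 5): arr[2]=14 > arr[5]=10
(4, 5): arr[4]=12 > arr[5]=10
(6, 7): arr[6]=17 > arr[7]=15

Total inversions: 14

The array has 14 inversion(s): (0,3), (0,4), (0,5), (1,2), (1,3), (1,4), (1,5), (1,6), (1,7), (2,3), (2,4), (2,5), (4,5), (6,7). Each pair (i,j) satisfies i < j and arr[i] > arr[j].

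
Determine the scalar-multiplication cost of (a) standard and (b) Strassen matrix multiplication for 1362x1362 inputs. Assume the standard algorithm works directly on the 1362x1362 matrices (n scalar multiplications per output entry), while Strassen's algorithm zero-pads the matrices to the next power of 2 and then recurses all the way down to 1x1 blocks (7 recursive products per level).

Matrix multiplication for 1362x1362 matrices:

Strassen's algorithm requires power-of-2 dimensions. Pad 1362x1362 to 2048x2048 (next power of 2).

Standard algorithm: 1362^3 = 2526569928 multiplications
Strassen's algorithm: 7^(log2(2048)) = 7^11 = 1977326743 multiplications
Savings: 2526569928 - 1977326743 = 549243185 multiplications

Standard: 2526569928 multiplications (1362^3). Strassen: 1977326743 multiplications (7^11, after padding to 2048x2048). Strassen reduces 8 recursive multiplications to 7 at each level.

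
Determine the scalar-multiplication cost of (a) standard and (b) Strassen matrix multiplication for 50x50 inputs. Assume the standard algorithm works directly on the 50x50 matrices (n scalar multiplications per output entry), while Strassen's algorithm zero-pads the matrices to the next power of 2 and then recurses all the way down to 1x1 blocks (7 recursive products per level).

Matrix multiplication for 50x50 matrices:

Strassen's algorithm requires power-of-2 dimensions. Pad 50x50 to 64x64 (next power of 2).

Standard algorithm: 50^3 = 125000 multiplications
Strassen's algorithm: 7^(log2(64)) = 7^6 = 117649 multiplications
Savings: 125000 - 117649 = 7351 multiplications

Standard: 125000 multiplications (50^3). Strassen: 117649 multiplications (7^6, after padding to 64x64). Strassen reduces 8 recursive multiplications to 7 at each level.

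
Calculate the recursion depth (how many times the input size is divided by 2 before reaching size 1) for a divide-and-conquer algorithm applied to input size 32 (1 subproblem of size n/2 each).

For divide and conquer with division factor 2:

Problem sizes at each level:
Level 0: 32
Level 1: 16
Level 2: 8
Level 3: 4
Level 4: 2
Level 5: 1

The root is level 0 and the size-1 base case is level 5 (the tree spans levels 0 through 5, i.e. 6 levels counting the root), so the depth is the number of divisions: log_2(32) = 5

The recursion tree depth is log_2(32) = 5. At each level, the problem size is divided by 2, so it takes 5 divisions to reduce to a base case of size 1. The algorithm makes 1 recursive call at each level.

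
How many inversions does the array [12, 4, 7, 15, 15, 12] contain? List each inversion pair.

Finding inversions in [12, 4, 7, 15, 15, 12]:

(0, 1): arr[0]=12 > arr[1]=4
(0, 2): arr[0]=12 > arr[2]=7
(3, 5): arr[3]=15 > arr[5]=12
(4, 5): arr[4]=15 > arr[5]=12

Total inversions: 4

The array has 4 inversion(s): (0,1), (0,2), (3,5), (4,5). Each pair (i,j) satisfies i < j and arr[i] > arr[j].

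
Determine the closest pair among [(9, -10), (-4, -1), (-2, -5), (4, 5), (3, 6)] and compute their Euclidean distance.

Computing all pairwise distances among 5 points:

d((9, -10), (-4, -1)) = 15.8114
d((9, -10), (-2, -5)) = 12.083
d((9, -10), (4, 5)) = 15.8114
d((9, -10), (3, 6)) = 17.088
d((-4, -1), (-2, -5)) = 4.4721
d((-4, -1), (4, 5)) = 10.0
d((-4, -1), (3, 6)) = 9.8995
d((-2, -5), (4, 5)) = 11.6619
d((-2, -5), (3, 6)) = 12.083
d((4, 5), (3, 6)) = 1.4142 <-- minimum

Closest pair: (4, 5) and (3, 6) with distance 1.4142

The closest pair is (4, 5) and (3, 6) with Euclidean distance 1.4142. For 5 points, brute-force pairwise comparison is shown above. For large n, the divide-and-conquer algorithm (sort by x, recurse on halves, check the dividing strip) achieves O(n log n).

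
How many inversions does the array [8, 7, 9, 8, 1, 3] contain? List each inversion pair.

Finding inversions in [8, 7, 9, 8, 1, 3]:

(0, 1): arr[0]=8 > arr[1]=7
(0, 4): arr[0]=8 > arr[4]=1
(0, 5): arr[0]=8 > arr[5]=3
(1, 4): arr[1]=7 > arr[4]=1
(1, 5): arr[1]=7 > arr[5]=3
(2, 3): arr[2]=9 > arr[3]=8
(2, 4): arr[2]=9 > arr[4]=1
(2, 5): arr[2]=9 > arr[5]=3
(3, 4): arr[3]=8 > arr[4]=1
(3, 5): arr[3]=8 > arr[5]=3

Total inversions: 10

The array has 10 inversion(s): (0,1), (0,4), (0,5), (1,4), (1,5), (2,3), (2,4), (2,5), (3,4), (3,5). Each pair (i,j) satisfies i < j and arr[i] > arr[j].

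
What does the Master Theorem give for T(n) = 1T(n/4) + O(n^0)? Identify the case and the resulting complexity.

Master Theorem for T(n) = 1T(n/4) + O(n^0):

a = 1, b = 4, c = 0
log_b(a) = log_4(1) = 0.0000

Case 2: c = 0 = log_4(1) = 0.0000
T(n) = O(n^0 log n) = O(log n)

For T(n) = 1T(n/4) + O(n^0): log_4(1) = 0.0000. This is Case 2 of the Master Theorem (c = log_b(a), equal work at all levels), giving O(log n).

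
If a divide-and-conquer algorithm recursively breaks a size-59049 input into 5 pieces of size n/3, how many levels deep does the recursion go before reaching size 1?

For divide and conquer with division factor 3:

Problem sizes at each level:
Level 0: 59049
Level 1: 19683
Level 2: 6561
Level 3: 2187
Level 4: 729
Level 5: 243
Level 6: 81
Level 7: 27
Level 8: 9
Level 9: 3
Level 10: 1

The root is level 0 and the size-1 base case is level 10 (the tree spans levels 0 through 10, i.e. 11 levels counting the root), so the depth is the number of divisions: log_3(59049) = 10

The recursion tree depth is log_3(59049) = 10. At each level, the problem size is divided by 3, so it takes 10 divisions to reduce to a base case of size 1. The algorithm makes 5 recursive calls at each level.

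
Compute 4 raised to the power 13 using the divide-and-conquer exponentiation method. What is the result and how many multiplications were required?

Computing 4^13 by squaring (build up from 4^1; each line after the first costs one multiplication):

4^1 = 4
4^2 = (4^1)^2 = 4^2 = 16
4^3 = 4 * 4^2 = 4 * 16 = 64
4^6 = (4^3)^2 = 64^2 = 4096
4^12 = (4^6)^2 = 4096^2 = 16777216
4^13 = 4 * 4^12 = 4 * 16777216 = 67108864

Result: 67108864
Multiplications needed: 5 (5 lines after 4^1)

4^13 = 67108864. Using exponentiation by squaring, this requires 5 multiplications. The key idea: if the exponent is even, square the half-power; if odd, multiply by the base once.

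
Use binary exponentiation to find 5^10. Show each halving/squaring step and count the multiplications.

Computing 5^10 by squaring (build up from 5^1; each line after the first costs one multiplication):

5^1 = 5
5^2 = (5^1)^2 = 5^2 = 25
5^4 = (5^2)^2 = 25^2 = 625
5^5 = 5 * 5^4 = 5 * 625 = 3125
5^10 = (5^5)^2 = 3125^2 = 9765625

Result: 9765625
Multiplications needed: 4 (4 lines after 5^1)

5^10 = 9765625. Using exponentiation by squaring, this requires 4 multiplications. The key idea: if the exponent is even, square the half-power; if odd, multiply by the base once.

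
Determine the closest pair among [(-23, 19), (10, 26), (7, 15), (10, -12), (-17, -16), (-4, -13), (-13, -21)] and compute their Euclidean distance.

Computing all pairwise distances among 7 points:

d((-23, 19), (10, 26)) = 33.7343
d((-23, 19), (7, 15)) = 30.2655
d((-23, 19), (10, -12)) = 45.2769
d((-23, 19), (-17, -16)) = 35.5106
d((-23, 19), (-4, -13)) = 37.2156
d((-23, 19), (-13, -21)) = 41.2311
d((10, 26), (7, 15)) = 11.4018
d((10, 26), (10, -12)) = 38.0
d((10, 26), (-17, -16)) = 49.93
d((10, 26), (-4, -13)) = 41.4367
d((10, 26), (-13, -21)) = 52.3259
d((7, 15), (10, -12)) = 27.1662
d((7, 15), (-17, -16)) = 39.2046
d((7, 15), (-4, -13)) = 30.0832
d((7, 15), (-13, -21)) = 41.1825
d((10, -12), (-17, -16)) = 27.2947
d((10, -12), (-4, -13)) = 14.0357
d((10, -12), (-13, -21)) = 24.6982
d((-17, -16), (-4, -13)) = 13.3417
d((-17, -16), (-13, -21)) = 6.4031 <-- minimum
d((-4, -13), (-13, -21)) = 12.0416

Closest pair: (-17, -16) and (-13, -21) with distance 6.4031

The closest pair is (-17, -16) and (-13, -21) with Euclidean distance 6.4031. For 7 points, brute-force pairwise comparison is shown above. For large n, the divide-and-conquer algorithm (sort by x, recurse on halves, check the dividing strip) achieves O(n log n).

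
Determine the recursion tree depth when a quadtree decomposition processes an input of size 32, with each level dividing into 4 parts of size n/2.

For divide and conquer with division factor 2:

Problem sizes at each level:
Level 0: 32
Level 1: 16
Level 2: 8
Level 3: 4
Level 4: 2
Level 5: 1

The root is level 0 and the size-1 base case is level 5 (the tree spans levels 0 through 5, i.e. 6 levels counting the root), so the depth is the number of divisions: log_2(32) = 5

The recursion tree depth is log_2(32) = 5. At each level, the problem size is divided by 2, so it takes 5 divisions to reduce to a base case of size 1. The algorithm makes 4 recursive calls at each level.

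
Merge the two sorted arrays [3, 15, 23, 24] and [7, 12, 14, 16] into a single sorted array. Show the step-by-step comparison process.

Merging process:

Compare 3 vs 7: take 3 from left. Merged: [3]
Compare 15 vs 7: take 7 from right. Merged: [3, 7]
Compare 15 vs 12: take 12 from right. Merged: [3, 7, 12]
Compare 15 vs 14: take 14 from right. Merged: [3, 7, 12, 14]
Compare 15 vs 16: take 15 from left. Merged: [3, 7, 12, 14, 15]
Compare 23 vs 16: take 16 from right. Merged: [3, 7, 12, 14, 15, 16]
Append remaining from left: [23, 24]. Merged: [3, 7, 12, 14, 15, 16, 23, 24]

Final merged array: [3, 7, 12, 14, 15, 16, 23, 24]
Total comparisons: 6

The merged array is [3, 7, 12, 14, 15, 16, 23, 24], requiring 6 comparisons. The merge step runs in O(n) time where n is the total number of elements.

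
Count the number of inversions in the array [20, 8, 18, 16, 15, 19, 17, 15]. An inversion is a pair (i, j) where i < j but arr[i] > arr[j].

Finding inversions in [20, 8, 18, 16, 15, 19, 17, 15]:

(0, 1): arr[0]=20 > arr[1]=8
(0, 2): arr[0]=20 > arr[2]=18
(0, 3): arr[0]=20 > arr[3]=16
(0, 4): arr[0]=20 > arr[4]=15
(0, 5): arr[0]=20 > arr[5]=19
(0, 6): arr[0]=20 > arr[6]=17
(0, 7): arr[0]=20 > arr[7]=15
(2, 3): arr[2]=18 > arr[3]=16
(2, 4): arr[2]=18 > arr[4]=15
(2, 6): arr[2]=18 > arr[6]=17
(2, 7): arr[2]=18 > arr[7]=15
(3, 4): arr[3]=16 > arr[4]=15
(3, 7): arr[3]=16 > arr[7]=15
(5, 6): arr[5]=19 > arr[6]=17
(5, 7): arr[5]=19 > arr[7]=15
(6, 7): arr[6]=17 > arr[7]=15

Total inversions: 16

The array has 16 inversion(s): (0,1), (0,2), (0,3), (0,4), (0,5), (0,6), (0,7), (2,3), (2,4), (2,6), (2,7), (3,4), (3,7), (5,6), (5,7), (6,7). Each pair (i,j) satisfies i < j and arr[i] > arr[j].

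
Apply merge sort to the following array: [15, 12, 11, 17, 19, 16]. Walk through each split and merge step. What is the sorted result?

Merge sort trace:

Split: [15, 12, 11, 17, 19, 16] -> [15, 12, 11] and [17, 19, 16]
  Split: [15, 12, 11] -> [15] and [12, 11]
    Split: [12, 11] -> [12] and [11]
    Merge: [12] + [11] -> [11, 12]
  Merge: [15] + [11, 12] -> [11, 12, 15]
  Split: [17, 19, 16] -> [17] and [19, 16]
    Split: [19, 16] -> [19] and [16]
    Merge: [19] + [16] -> [16, 19]
  Merge: [17] + [16, 19] -> [16, 17, 19]
Merge: [11, 12, 15] + [16, 17, 19] -> [11, 12, 15, 16, 17, 19]

Final sorted array: [11, 12, 15, 16, 17, 19]

The merge sort proceeds by recursively splitting the array and merging sorted halves.
After all merges, the sorted array is [11, 12, 15, 16, 17, 19].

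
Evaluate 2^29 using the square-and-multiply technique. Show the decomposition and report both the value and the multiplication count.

Computing 2^29 by squaring (build up from 2^1; each line after the first costs one multiplication):

2^1 = 2
2^2 = (2^1)^2 = 2^2 = 4
2^3 = 2 * 2^2 = 2 * 4 = 8
2^6 = (2^3)^2 = 8^2 = 64
2^7 = 2 * 2^6 = 2 * 64 = 128
2^14 = (2^7)^2 = 128^2 = 16384
2^28 = (2^14)^2 = 16384^2 = 268435456
2^29 = 2 * 2^28 = 2 * 268435456 = 536870912

Result: 536870912
Multiplications needed: 7 (7 lines after 2^1)

2^29 = 536870912. Using exponentiation by squaring, this requires 7 multiplications. The key idea: if the exponent is even, square the half-power; if odd, multiply by the base once.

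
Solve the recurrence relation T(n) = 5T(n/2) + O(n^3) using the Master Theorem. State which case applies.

Master Theorem for T(n) = 5T(n/2) + O(n^3):

a = 5, b = 2, c = 3
log_b(a) = log_2(5) = 2.3219

Case 3: c = 3 > log_2(5) = 2.3219
T(n) = O(n^3) = O(n^3)

For T(n) = 5T(n/2) + O(n^3): log_2(5) = 2.3219. This is Case 3 of the Master Theorem (c > log_b(a), work dominated by root), giving O(n^3).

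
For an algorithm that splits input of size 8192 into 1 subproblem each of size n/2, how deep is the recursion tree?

For divide and conquer with division factor 2:

Problem sizes at each level:
Level 0: 8192
Level 1: 4096
Level 2: 2048
Level 3: 1024
Level 4: 512
Level 5: 256
Level 6: 128
Level 7: 64
Level 8: 32
Level 9: 16
Level 10: 8
Level 11: 4
Level 12: 2
Level 13: 1

The root is level 0 and the size-1 base case is level 13 (the tree spans levels 0 through 13, i.e. 14 levels counting the root), so the depth is the number of divisions: log_2(8192) = 13

The recursion tree depth is log_2(8192) = 13. At each level, the problem size is divided by 2, so it takes 13 divisions to reduce to a base case of size 1. The algorithm makes 1 recursive call at each level.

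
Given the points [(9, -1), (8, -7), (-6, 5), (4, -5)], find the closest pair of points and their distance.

Computing all pairwise distances among 4 points:

d((9, -1), (8, -7)) = 6.0828
d((9, -1), (-6, 5)) = 16.1555
d((9, -1), (4, -5)) = 6.4031
d((8, -7), (-6, 5)) = 18.4391
d((8, -7), (4, -5)) = 4.4721 <-- minimum
d((-6, 5), (4, -5)) = 14.1421

Closest pair: (8, -7) and (4, -5) with distance 4.4721

The closest pair is (8, -7) and (4, -5) with Euclidean distance 4.4721. For 4 points, brute-force pairwise comparison is shown above. For large n, the divide-and-conquer algorithm (sort by x, recurse on halves, check the dividing strip) achieves O(n log n).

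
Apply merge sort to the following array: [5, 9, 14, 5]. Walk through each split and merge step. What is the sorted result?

Merge sort trace:

Split: [5, 9, 14, 5] -> [5, 9] and [14, 5]
  Split: [5, 9] -> [5] and [9]
  Merge: [5] + [9] -> [5, 9]
  Split: [14, 5] -> [14] and [5]
  Merge: [14] + [5] -> [5, 14]
Merge: [5, 9] + [5, 14] -> [5, 5, 9, 14]

Final sorted array: [5, 5, 9, 14]

The merge sort proceeds by recursively splitting the array and merging sorted halves.
After all merges, the sorted array is [5, 5, 9, 14].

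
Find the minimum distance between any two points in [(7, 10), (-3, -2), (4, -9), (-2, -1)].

Computing all pairwise distances among 4 points:

d((7, 10), (-3, -2)) = 15.6205
d((7, 10), (4, -9)) = 19.2354
d((7, 10), (-2, -1)) = 14.2127
d((-3, -2), (4, -9)) = 9.8995
d((-3, -2), (-2, -1)) = 1.4142 <-- minimum
d((4, -9), (-2, -1)) = 10.0

Closest pair: (-3, -2) and (-2, -1) with distance 1.4142

The closest pair is (-3, -2) and (-2, -1) with Euclidean distance 1.4142. For 4 points, brute-force pairwise comparison is shown above. For large n, the divide-and-conquer algorithm (sort by x, recurse on halves, check the dividing strip) achieves O(n log n).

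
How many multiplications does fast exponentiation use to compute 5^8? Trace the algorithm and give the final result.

Computing 5^8 by squaring (build up from 5^1; each line after the first costs one multiplication):

5^1 = 5
5^2 = (5^1)^2 = 5^2 = 25
5^4 = (5^2)^2 = 25^2 = 625
5^8 = (5^4)^2 = 625^2 = 390625

Result: 390625
Multiplications needed: 3 (3 lines after 5^1)

5^8 = 390625. Using exponentiation by squaring, this requires 3 multiplications. The key idea: if the exponent is even, square the half-power; if odd, multiply by the base once.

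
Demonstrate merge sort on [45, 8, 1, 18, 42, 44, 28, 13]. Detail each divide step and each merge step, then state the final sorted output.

Merge sort trace:

Split: [45, 8, 1, 18, 42, 44, 28, 13] -> [45, 8, 1, 18] and [42, 44, 28, 13]
  Split: [45, 8, 1, 18] -> [45, 8] and [1, 18]
    Split: [45, 8] -> [45] and [8]
    Merge: [45] + [8] -> [8, 45]
    Split: [1, 18] -> [1] and [18]
    Merge: [1] + [18] -> [1, 18]
  Merge: [8, 45] + [1, 18] -> [1, 8, 18, 45]
  Split: [42, 44, 28, 13] -> [42, 44] and [28, 13]
    Split: [42, 44] -> [42] and [44]
    Merge: [42] + [44] -> [42, 44]
    Split: [28, 13] -> [28] and [13]
    Merge: [28] + [13] -> [13, 28]
  Merge: [42, 44] + [13, 28] -> [13, 28, 42, 44]
Merge: [1, 8, 18, 45] + [13, 28, 42, 44] -> [1, 8, 13, 18, 28, 42, 44, 45]

Final sorted array: [1, 8, 13, 18, 28, 42, 44, 45]

The merge sort proceeds by recursively splitting the array and merging sorted halves.
After all merges, the sorted array is [1, 8, 13, 18, 28, 42, 44, 45].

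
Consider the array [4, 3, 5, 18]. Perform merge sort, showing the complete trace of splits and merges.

Merge sort trace:

Split: [4, 3, 5, 18] -> [4, 3] and [5, 18]
  Split: [4, 3] -> [4] and [3]
  Merge: [4] + [3] -> [3, 4]
  Split: [5, 18] -> [5] and [18]
  Merge: [5] + [18] -> [5, 18]
Merge: [3, 4] + [5, 18] -> [3, 4, 5, 18]

Final sorted array: [3, 4, 5, 18]

The merge sort proceeds by recursively splitting the array and merging sorted halves.
After all merges, the sorted array is [3, 4, 5, 18].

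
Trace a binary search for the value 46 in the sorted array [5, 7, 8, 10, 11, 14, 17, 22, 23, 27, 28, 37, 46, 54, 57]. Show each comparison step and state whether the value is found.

Binary search for 46 in [5, 7, 8, 10, 11, 14, 17, 22, 23, 27, 28, 37, 46, 54, 57]:

lo=0, hi=14, mid=7, arr[mid]=22 -> 22 < 46, search right half
lo=8, hi=14, mid=11, arr[mid]=37 -> 37 < 46, search right half
lo=12, hi=14, mid=13, arr[mid]=54 -> 54 > 46, search left half
lo=12, hi=12, mid=12, arr[mid]=46 -> Found target at index 12!

Binary search finds 46 at index 12 after 4 comparisons. The search repeatedly halves the search space by comparing with the middle element.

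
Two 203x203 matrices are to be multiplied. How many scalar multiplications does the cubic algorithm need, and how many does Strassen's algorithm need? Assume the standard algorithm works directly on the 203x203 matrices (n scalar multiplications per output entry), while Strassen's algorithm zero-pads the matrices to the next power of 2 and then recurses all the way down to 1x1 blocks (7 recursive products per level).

Matrix multiplication for 203x203 matrices:

Strassen's algorithm requires power-of-2 dimensions. Pad 203x203 to 256x256 (next power of 2).

Standard algorithm: 203^3 = 8365427 multiplications
Strassen's algorithm: 7^(log2(256)) = 7^8 = 5764801 multiplications
Savings: 8365427 - 5764801 = 2600626 multiplications

Standard: 8365427 multiplications (203^3). Strassen: 5764801 multiplications (7^8, after padding to 256x256). Strassen reduces 8 recursive multiplications to 7 at each level.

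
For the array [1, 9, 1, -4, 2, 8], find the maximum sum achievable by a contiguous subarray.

Using Kadane's algorithm on [1, 9, 1, -4, 2, 8]:

Scanning through the array:
Position 1 (value 9): max_ending_here = 10, max_so_far = 10
Position 2 (value 1): max_ending_here = 11, max_so_far = 11
Position 3 (value -4): max_ending_here = 7, max_so_far = 11
Position 4 (value 2): max_ending_here = 9, max_so_far = 11
Position 5 (value 8): max_ending_here = 17, max_so_far = 17

Maximum subarray: [1, 9, 1, -4, 2, 8]
Maximum sum: 17

The maximum subarray is [1, 9, 1, -4, 2, 8] with sum 17. This subarray runs from index 0 to index 5.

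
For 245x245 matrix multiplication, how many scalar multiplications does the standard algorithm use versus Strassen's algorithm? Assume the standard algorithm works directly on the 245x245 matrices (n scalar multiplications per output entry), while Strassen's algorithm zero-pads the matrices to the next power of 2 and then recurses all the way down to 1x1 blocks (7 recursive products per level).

Matrix multiplication for 245x245 matrices:

Strassen's algorithm requires power-of-2 dimensions. Pad 245x245 to 256x256 (next power of 2).

Standard algorithm: 245^3 = 14706125 multiplications
Strassen's algorithm: 7^(log2(256)) = 7^8 = 5764801 multiplications
Savings: 14706125 - 5764801 = 8941324 multiplications

Standard: 14706125 multiplications (245^3). Strassen: 5764801 multiplications (7^8, after padding to 256x256). Strassen reduces 8 recursive multiplications to 7 at each level.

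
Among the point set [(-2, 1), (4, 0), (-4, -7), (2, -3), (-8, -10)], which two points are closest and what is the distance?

Computing all pairwise distances among 5 points:

d((-2, 1), (4, 0)) = 6.0828
d((-2, 1), (-4, -7)) = 8.2462
d((-2, 1), (2, -3)) = 5.6569
d((-2, 1), (-8, -10)) = 12.53
d((4, 0), (-4, -7)) = 10.6301
d((4, 0), (2, -3)) = 3.6056 <-- minimum
d((4, 0), (-8, -10)) = 15.6205
d((-4, -7), (2, -3)) = 7.2111
d((-4, -7), (-8, -10)) = 5.0
d((2, -3), (-8, -10)) = 12.2066

Closest pair: (4, 0) and (2, -3) with distance 3.6056

The closest pair is (4, 0) and (2, -3) with Euclidean distance 3.6056. For 5 points, brute-force pairwise comparison is shown above. For large n, the divide-and-conquer algorithm (sort by x, recurse on halves, check the dividing strip) achieves O(n log n).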